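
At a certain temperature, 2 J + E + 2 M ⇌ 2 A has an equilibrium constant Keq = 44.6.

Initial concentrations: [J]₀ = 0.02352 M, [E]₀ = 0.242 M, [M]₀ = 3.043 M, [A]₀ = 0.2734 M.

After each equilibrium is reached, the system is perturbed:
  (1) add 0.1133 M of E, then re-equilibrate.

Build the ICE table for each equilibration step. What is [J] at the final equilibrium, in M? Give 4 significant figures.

[J]_eq = 0.02266 M

Q₀ = 60.3 vs Keq = 44.6 ⇒ Q>K, reverse
Step 1:
                  J         E         M         A
  init      0.02352     0.242     3.043    0.2734
  Δ        0.003368  0.001684  0.003368 -0.003368
  eq        0.02689    0.2437     3.046      0.27
  solve Keq expr → x = -0.001684; check Q = 44.6
Then add 0.1133 M of E.
Step 2:
                  J         E         M         A
  init      0.02689     0.357     3.046      0.27
  Δ       -0.004227 -0.002113 -0.004227  0.004227
  eq        0.02266    0.3549     3.042    0.2743
  solve Keq expr → x = 0.002113; check Q = 44.6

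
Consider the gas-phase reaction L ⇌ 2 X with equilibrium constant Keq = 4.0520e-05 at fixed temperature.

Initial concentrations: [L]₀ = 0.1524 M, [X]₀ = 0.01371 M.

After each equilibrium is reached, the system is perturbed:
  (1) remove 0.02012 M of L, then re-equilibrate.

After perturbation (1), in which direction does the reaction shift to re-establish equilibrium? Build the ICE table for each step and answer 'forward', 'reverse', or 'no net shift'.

Direction: reverse

Q₀ = 0.001233 vs Keq = 4.0520e-05 ⇒ Q>K, reverse
Step 1:
                  L         X
  init       0.1524   0.01371
  Δ         0.00559  -0.01118
  eq          0.158   0.00253
  solve Keq expr → x = -0.00559; check Q = 4.0520e-05
Then remove 0.02012 M of L.
Step 2:
                  L         X
  init       0.1379   0.00253
  Δ       8.2941e-05 -1.6588e-04
  eq          0.138  0.002364
  solve Keq expr → x = -8.2941e-05; check Q = 4.0520e-05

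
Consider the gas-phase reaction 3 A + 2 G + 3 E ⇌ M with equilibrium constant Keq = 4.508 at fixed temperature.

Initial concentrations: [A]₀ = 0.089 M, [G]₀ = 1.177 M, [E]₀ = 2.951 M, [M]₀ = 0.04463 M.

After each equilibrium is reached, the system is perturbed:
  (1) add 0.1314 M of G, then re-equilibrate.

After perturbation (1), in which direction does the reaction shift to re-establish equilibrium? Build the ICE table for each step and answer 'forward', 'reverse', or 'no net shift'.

Q₀ = 1.778 vs Keq = 4.508 ⇒ Q<K, forward
Step 1:
                    A           G           E           M
  init          0.089       1.177       2.951     0.04463
  Δ           -0.0197    -0.01313     -0.0197    0.006566
  eq           0.0693       1.164       2.931      0.0512
  solve Keq expr → x = 0.006566; check Q = 4.508
Then add 0.1314 M of G.
Step 2:
                    A           G           E           M
  init         0.0693       1.295       2.931      0.0512
  Δ         -0.004031   -0.002687   -0.004031    0.001344
  eq          0.06527       1.293       2.927     0.05254
  solve Keq expr → x = 0.001344; check Q = 4.508

Direction: forward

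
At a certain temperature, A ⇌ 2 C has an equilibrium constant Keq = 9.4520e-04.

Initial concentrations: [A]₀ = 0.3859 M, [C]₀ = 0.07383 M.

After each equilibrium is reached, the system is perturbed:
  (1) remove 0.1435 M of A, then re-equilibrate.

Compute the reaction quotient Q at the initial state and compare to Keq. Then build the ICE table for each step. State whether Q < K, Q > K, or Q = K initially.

Q₀ = 0.01413 vs Keq = 9.4520e-04 ⇒ Q>K, reverse
Step 1:
                    A           C
  I            0.3859     0.07383
  C           0.02704    -0.05407
  E            0.4129     0.01976
  solve Keq expr → x = -0.02704; check Q = 9.4520e-04
Then remove 0.1435 M of A.
Step 2:
                    A           C
  I            0.2694     0.01976
  C          0.001871   -0.003742
  E            0.2713     0.01601
  solve Keq expr → x = -0.001871; check Q = 9.4520e-04

Q₀ = 0.01413; Q > K (proceeds reverse)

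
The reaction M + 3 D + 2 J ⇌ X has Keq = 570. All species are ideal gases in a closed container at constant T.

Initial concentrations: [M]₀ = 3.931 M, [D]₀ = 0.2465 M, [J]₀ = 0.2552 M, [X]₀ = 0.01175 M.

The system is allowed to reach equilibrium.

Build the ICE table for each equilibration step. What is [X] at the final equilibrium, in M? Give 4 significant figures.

[X]_eq = 0.05983 M

Q₀ = 3.064 vs Keq = 570 ⇒ Q<K, forward
Step 1:
                   M          D          J          X
  init         3.931     0.2465     0.2552    0.01175
  Δ         -0.04808    -0.1443   -0.09617    0.04808
  eq           3.883     0.1022      0.159    0.05983
  solve Keq expr → x = 0.04808; check Q = 570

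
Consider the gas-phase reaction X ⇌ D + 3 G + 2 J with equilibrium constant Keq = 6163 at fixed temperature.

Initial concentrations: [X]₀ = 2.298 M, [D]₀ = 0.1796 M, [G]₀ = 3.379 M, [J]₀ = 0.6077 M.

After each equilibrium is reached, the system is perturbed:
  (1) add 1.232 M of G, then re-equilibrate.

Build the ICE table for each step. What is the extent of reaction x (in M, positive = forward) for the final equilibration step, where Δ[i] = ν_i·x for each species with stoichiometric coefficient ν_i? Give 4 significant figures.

Q₀ = 1.114 vs Keq = 6163 ⇒ Q<K, forward
Step 1:
                   X          D          G          J
  Initial      2.298     0.1796      3.379     0.6077
  Change      -1.311      1.311      3.934      2.622
  Equil       0.9868      1.491      7.313       3.23
  solve Keq expr → x = 1.311; check Q = 6163
Then add 1.232 M of G.
Step 2:
                   X          D          G          J
  Initial     0.9868      1.491      8.545       3.23
  Change      0.1163    -0.1163    -0.3488    -0.2326
  Equil        1.103      1.374      8.196      2.997
  solve Keq expr → x = -0.1163; check Q = 6163

x = -0.1163 M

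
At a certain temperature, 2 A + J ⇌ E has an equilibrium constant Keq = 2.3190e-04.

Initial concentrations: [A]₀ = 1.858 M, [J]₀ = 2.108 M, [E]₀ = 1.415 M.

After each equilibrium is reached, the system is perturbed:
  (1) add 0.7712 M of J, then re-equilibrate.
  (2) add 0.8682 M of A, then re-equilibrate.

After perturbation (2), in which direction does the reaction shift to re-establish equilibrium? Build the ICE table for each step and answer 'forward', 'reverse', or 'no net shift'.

Q₀ = 0.1944 vs Keq = 2.3190e-04 ⇒ Q>K, reverse
Step 1:
                   A          J          E
  init         1.858      2.108      1.415
  Δ            2.795      1.397     -1.397
  eq           4.653      3.505     0.0176
  solve Keq expr → x = -1.397; check Q = 2.3190e-04
Then add 0.7712 M of J.
Step 2:
                   A          J          E
  init         4.653      4.277     0.0176
  Δ        -0.007566  -0.003783   0.003783
  eq           4.645      4.273    0.02138
  solve Keq expr → x = 0.003783; check Q = 2.3190e-04
Then add 0.8682 M of A.
Step 3:
                   A          J          E
  init         5.513      4.273    0.02138
  Δ         -0.01699  -0.008494   0.008494
  eq           5.496      4.264    0.02988
  solve Keq expr → x = 0.008494; check Q = 2.3190e-04

Direction: forward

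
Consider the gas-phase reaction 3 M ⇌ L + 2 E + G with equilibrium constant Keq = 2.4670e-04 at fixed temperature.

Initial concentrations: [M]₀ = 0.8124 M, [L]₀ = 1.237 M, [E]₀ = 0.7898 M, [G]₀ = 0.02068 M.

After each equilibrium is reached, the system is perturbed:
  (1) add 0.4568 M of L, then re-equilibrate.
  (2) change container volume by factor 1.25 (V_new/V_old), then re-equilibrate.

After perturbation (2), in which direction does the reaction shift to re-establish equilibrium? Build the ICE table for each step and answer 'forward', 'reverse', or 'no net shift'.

Q₀ = 0.02976 vs Keq = 2.4670e-04 ⇒ Q>K, reverse
Step 1:
                    M           L           E           G
  I            0.8124       1.237      0.7898     0.02068
  C           0.06132    -0.02044    -0.04088    -0.02044
  E            0.8737       1.217      0.7489  2.4114e-04
  solve Keq expr → x = -0.02044; check Q = 2.4670e-04
Then add 0.4568 M of L.
Step 2:
                    M           L           E           G
  I            0.8737       1.673      0.7489  2.4114e-04
  C        1.9692e-04 -6.5641e-05 -1.3128e-04 -6.5641e-05
  E            0.8739       1.673      0.7488  1.7550e-04
  solve Keq expr → x = -6.5641e-05; check Q = 2.4670e-04
Then change container volume by factor 1.25 (V_new/V_old).
Step 3:
                    M           L           E           G
  I            0.6991       1.339       0.599  1.4040e-04
  C       -1.0493e-04  3.4976e-05  6.9951e-05  3.4976e-05
  E             0.699       1.339      0.5991  1.7538e-04
  solve Keq expr → x = 3.4976e-05; check Q = 2.4670e-04

Direction: forward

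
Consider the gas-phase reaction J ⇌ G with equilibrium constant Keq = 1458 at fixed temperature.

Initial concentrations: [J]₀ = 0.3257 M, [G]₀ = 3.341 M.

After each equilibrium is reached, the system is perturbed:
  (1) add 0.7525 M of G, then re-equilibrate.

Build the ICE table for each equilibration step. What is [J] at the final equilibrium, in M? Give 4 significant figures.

Q₀ = 10.26 vs Keq = 1458 ⇒ Q<K, forward
Step 1:
                   J          G
  I           0.3257      3.341
  C          -0.3232     0.3232
  E         0.002513      3.664
  solve Keq expr → x = 0.3232; check Q = 1458
Then add 0.7525 M of G.
Step 2:
                   J          G
  I         0.002513      4.417
  C       5.1576e-04 -5.1576e-04
  E         0.003029      4.416
  solve Keq expr → x = -5.1576e-04; check Q = 1458

[J]_eq = 0.003029 M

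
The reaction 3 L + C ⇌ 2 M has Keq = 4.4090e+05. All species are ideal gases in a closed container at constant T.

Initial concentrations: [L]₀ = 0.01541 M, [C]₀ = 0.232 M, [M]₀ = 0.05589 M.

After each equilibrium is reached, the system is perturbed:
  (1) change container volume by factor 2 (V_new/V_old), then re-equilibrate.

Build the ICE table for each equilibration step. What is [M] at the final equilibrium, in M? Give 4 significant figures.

Q₀ = 3679 vs Keq = 4.4090e+05 ⇒ Q<K, forward
Step 1:
                    L           C           M
  init        0.01541       0.232     0.05589
  Δ          -0.01197   -0.003991    0.007982
  eq         0.003436       0.228     0.06387
  solve Keq expr → x = 0.003991; check Q = 4.4090e+05
Then change container volume by factor 2 (V_new/V_old).
Step 2:
                    L           C           M
  init       0.001718       0.114     0.03194
  Δ        9.6981e-04  3.2327e-04 -6.4654e-04
  eq         0.002688      0.1143     0.03129
  solve Keq expr → x = -3.2327e-04; check Q = 4.4090e+05

[M]_eq = 0.03129 M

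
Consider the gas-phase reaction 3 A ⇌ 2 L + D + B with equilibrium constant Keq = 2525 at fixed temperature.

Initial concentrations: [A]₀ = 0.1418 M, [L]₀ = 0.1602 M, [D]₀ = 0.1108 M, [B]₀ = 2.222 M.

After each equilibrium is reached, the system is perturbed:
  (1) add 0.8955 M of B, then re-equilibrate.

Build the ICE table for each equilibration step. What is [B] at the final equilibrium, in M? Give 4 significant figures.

[B]_eq = 3.157 M

Q₀ = 2.216 vs Keq = 2525 ⇒ Q<K, forward
Step 1:
                    A           L           D           B
  init         0.1418      0.1602      0.1108       2.222
  Δ           -0.1219     0.08125     0.04062     0.04062
  eq          0.01993      0.2414      0.1514       2.263
  solve Keq expr → x = 0.04062; check Q = 2525
Then add 0.8955 M of B.
Step 2:
                    A           L           D           B
  init        0.01993      0.2414      0.1514       3.158
  Δ          0.002214   -0.001476 -7.3794e-04 -7.3794e-04
  eq          0.02214        0.24      0.1507       3.157
  solve Keq expr → x = -7.3794e-04; check Q = 2525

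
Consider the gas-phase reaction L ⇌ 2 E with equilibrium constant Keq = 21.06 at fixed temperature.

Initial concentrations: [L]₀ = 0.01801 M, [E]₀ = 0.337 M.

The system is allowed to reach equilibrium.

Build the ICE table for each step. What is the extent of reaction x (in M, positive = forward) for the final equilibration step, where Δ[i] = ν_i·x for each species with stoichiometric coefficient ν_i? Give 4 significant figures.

Q₀ = 6.306 vs Keq = 21.06 ⇒ Q<K, forward
Step 1:
                   L          E
  I          0.01801      0.337
  C         -0.01183    0.02367
  E         0.006177     0.3607
  solve Keq expr → x = 0.01183; check Q = 21.06

x = 0.01183 M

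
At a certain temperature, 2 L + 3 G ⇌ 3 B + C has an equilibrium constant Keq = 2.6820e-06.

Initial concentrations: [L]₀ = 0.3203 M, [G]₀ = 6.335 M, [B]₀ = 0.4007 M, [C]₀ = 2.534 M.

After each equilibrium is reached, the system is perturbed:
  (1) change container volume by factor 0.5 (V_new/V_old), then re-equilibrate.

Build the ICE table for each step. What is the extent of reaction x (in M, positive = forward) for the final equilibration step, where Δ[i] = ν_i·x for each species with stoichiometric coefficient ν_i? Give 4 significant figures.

x = 0.007667 M

Q₀ = 0.00625 vs Keq = 2.6820e-06 ⇒ Q>K, reverse
Step 1:
                    L           G           B           C
  I            0.3203       6.335      0.4007       2.534
  C            0.2359      0.3539     -0.3539      -0.118
  E            0.5562       6.689     0.04684       2.416
  solve Keq expr → x = -0.118; check Q = 2.6820e-06
Then change container volume by factor 0.5 (V_new/V_old).
Step 2:
                    L           G           B           C
  I             1.112       13.38     0.09368       4.832
  C          -0.01533      -0.023       0.023    0.007667
  E             1.097       13.35      0.1167        4.84
  solve Keq expr → x = 0.007667; check Q = 2.6820e-06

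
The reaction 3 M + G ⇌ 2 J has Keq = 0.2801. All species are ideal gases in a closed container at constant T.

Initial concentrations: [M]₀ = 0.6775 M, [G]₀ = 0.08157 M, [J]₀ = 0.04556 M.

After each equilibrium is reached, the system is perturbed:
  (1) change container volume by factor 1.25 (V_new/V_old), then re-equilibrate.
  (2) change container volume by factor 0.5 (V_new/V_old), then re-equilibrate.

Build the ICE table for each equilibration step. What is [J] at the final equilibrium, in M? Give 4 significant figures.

Q₀ = 0.08183 vs Keq = 0.2801 ⇒ Q<K, forward
Step 1:
                  M         G         J
  init       0.6775   0.08157   0.04556
  Δ        -0.03815  -0.01272   0.02543
  eq         0.6393   0.06885   0.07099
  solve Keq expr → x = 0.01272; check Q = 0.2801
Then change container volume by factor 1.25 (V_new/V_old).
Step 2:
                  M         G         J
  init       0.5115   0.05508    0.0568
  Δ         0.01208  0.004026 -0.008051
  eq         0.5236   0.05911   0.04874
  solve Keq expr → x = -0.004026; check Q = 0.2801
Then change container volume by factor 0.5 (V_new/V_old).
Step 3:
                  M         G         J
  init        1.047    0.1182   0.09749
  Δ        -0.08125  -0.02708   0.05417
  eq         0.9659   0.09113    0.1517
  solve Keq expr → x = 0.02708; check Q = 0.2801

[J]_eq = 0.1517 M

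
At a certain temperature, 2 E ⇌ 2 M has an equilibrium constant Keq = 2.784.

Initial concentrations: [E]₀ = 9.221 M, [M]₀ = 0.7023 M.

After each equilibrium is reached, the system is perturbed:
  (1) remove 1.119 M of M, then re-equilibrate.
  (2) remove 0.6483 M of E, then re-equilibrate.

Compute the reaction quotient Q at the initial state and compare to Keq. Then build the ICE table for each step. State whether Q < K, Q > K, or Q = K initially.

Q₀ = 0.005801; Q < K (proceeds forward)

Q₀ = 0.005801 vs Keq = 2.784 ⇒ Q<K, forward
Step 1:
                  E         M
  Initial     9.221    0.7023
  Change     -5.502     5.502
  Equil       3.719     6.205
  solve Keq expr → x = 2.751; check Q = 2.784
Then remove 1.119 M of M.
Step 2:
                  E         M
  Initial     3.719     5.086
  Change    -0.4193    0.4193
  Equil       3.299     5.505
  solve Keq expr → x = 0.2097; check Q = 2.784
Then remove 0.6483 M of E.
Step 3:
                  E         M
  Initial     2.651     5.505
  Change     0.4054   -0.4054
  Equil       3.056       5.1
  solve Keq expr → x = -0.2027; check Q = 2.784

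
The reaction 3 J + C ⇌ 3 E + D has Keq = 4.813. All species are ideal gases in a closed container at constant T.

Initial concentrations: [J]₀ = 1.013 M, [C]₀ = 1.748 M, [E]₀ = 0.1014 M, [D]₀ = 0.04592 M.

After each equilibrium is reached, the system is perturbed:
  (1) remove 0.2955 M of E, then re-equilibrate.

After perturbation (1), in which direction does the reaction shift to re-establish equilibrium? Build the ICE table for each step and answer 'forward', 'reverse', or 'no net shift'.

Q₀ = 2.6348e-05 vs Keq = 4.813 ⇒ Q<K, forward
Step 1:
                  J         C         E         D
  I           1.013     1.748    0.1014   0.04592
  C         -0.7292   -0.2431    0.7292    0.2431
  E          0.2838     1.505    0.8306     0.289
  solve Keq expr → x = 0.2431; check Q = 4.813
Then remove 0.2955 M of E.
Step 2:
                  J         C         E         D
  I          0.2838     1.505    0.5351     0.289
  C        -0.07036  -0.02345   0.07036   0.02345
  E          0.2134     1.481    0.6055    0.3124
  solve Keq expr → x = 0.02345; check Q = 4.813

Direction: forward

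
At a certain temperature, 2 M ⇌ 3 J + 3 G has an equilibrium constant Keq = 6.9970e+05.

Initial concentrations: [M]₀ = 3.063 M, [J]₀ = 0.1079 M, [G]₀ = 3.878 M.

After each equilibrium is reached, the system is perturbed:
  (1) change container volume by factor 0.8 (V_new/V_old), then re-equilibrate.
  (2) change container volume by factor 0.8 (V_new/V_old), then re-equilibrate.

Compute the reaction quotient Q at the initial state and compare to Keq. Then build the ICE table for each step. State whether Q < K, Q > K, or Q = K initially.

Q₀ = 0.007809; Q < K (proceeds forward)

Q₀ = 0.007809 vs Keq = 6.9970e+05 ⇒ Q<K, forward
Step 1:
                   M          J          G
  Initial      3.063     0.1079      3.878
  Change      -2.815      4.222      4.222
  Equil       0.2483       4.33        8.1
  solve Keq expr → x = 1.407; check Q = 6.9970e+05
Then change container volume by factor 0.8 (V_new/V_old).
Step 2:
                   M          J          G
  Initial     0.3104      5.412      10.13
  Change      0.1342    -0.2013    -0.2013
  Equil       0.4446      5.211      9.924
  solve Keq expr → x = -0.0671; check Q = 6.9970e+05
Then change container volume by factor 0.8 (V_new/V_old).
Step 3:
                   M          J          G
  Initial     0.5557      6.514       12.4
  Change      0.2169    -0.3254    -0.3254
  Equil       0.7727      6.189      12.08
  solve Keq expr → x = -0.1085; check Q = 6.9970e+05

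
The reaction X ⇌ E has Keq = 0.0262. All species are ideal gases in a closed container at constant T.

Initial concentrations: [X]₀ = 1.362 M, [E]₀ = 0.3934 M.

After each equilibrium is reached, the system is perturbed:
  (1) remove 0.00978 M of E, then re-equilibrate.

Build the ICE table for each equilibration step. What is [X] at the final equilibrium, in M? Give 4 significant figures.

Q₀ = 0.2888 vs Keq = 0.0262 ⇒ Q>K, reverse
Step 1:
                    X           E
  Initial       1.362      0.3934
  Change       0.3486     -0.3486
  Equil         1.711     0.04482
  solve Keq expr → x = -0.3486; check Q = 0.0262
Then remove 0.00978 M of E.
Step 2:
                    X           E
  Initial       1.711     0.03504
  Change     -0.00953     0.00953
  Equil         1.701     0.04457
  solve Keq expr → x = 0.00953; check Q = 0.0262

[X]_eq = 1.701 M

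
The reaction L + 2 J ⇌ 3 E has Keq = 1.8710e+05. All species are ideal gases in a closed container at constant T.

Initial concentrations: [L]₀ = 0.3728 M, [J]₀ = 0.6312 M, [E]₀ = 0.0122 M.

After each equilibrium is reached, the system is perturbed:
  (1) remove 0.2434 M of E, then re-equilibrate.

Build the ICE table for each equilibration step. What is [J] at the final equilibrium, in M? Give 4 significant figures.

[J]_eq = 0.005613 M

Q₀ = 1.2226e-05 vs Keq = 1.8710e+05 ⇒ Q<K, forward
Step 1:
                  L         J         E
  I          0.3728    0.6312    0.0122
  C         -0.3113   -0.6226    0.9339
  E         0.06149   0.00858    0.9461
  solve Keq expr → x = 0.3113; check Q = 1.8710e+05
Then remove 0.2434 M of E.
Step 2:
                  L         J         E
  I         0.06149   0.00858    0.7027
  C       -0.001484 -0.002967  0.004451
  E         0.06001  0.005613    0.7072
  solve Keq expr → x = 0.001484; check Q = 1.8710e+05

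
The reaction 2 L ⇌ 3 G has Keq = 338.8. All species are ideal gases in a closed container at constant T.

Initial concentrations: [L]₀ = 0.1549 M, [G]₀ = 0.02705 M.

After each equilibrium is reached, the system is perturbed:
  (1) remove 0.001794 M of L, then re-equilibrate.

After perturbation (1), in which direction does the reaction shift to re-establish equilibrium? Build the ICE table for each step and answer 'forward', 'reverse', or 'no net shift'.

Q₀ = 8.2490e-04 vs Keq = 338.8 ⇒ Q<K, forward
Step 1:
                  L         G
  init       0.1549   0.02705
  Δ         -0.1481    0.2222
  eq       0.006761    0.2493
  solve Keq expr → x = 0.07407; check Q = 338.8
Then remove 0.001794 M of L.
Step 2:
                  L         G
  init     0.004967    0.2493
  Δ        0.001691 -0.002537
  eq       0.006658    0.2467
  solve Keq expr → x = -8.4553e-04; check Q = 338.8

Direction: reverse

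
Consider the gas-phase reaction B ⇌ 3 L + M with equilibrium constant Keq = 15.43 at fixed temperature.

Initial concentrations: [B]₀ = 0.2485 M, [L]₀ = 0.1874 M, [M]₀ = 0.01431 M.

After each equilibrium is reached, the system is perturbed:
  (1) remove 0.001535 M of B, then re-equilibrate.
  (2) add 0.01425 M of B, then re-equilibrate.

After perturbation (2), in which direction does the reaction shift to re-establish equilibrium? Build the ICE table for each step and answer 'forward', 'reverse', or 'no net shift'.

Q₀ = 3.7898e-04 vs Keq = 15.43 ⇒ Q<K, forward
Step 1:
                    B           L           M
  Initial      0.2485      0.1874     0.01431
  Change      -0.2367      0.7102      0.2367
  Equil       0.01177      0.8976       0.251
  solve Keq expr → x = 0.2367; check Q = 15.43
Then remove 0.001535 M of B.
Step 2:
                    B           L           M
  Initial     0.01023      0.8976       0.251
  Change     0.001319   -0.003957   -0.001319
  Equil       0.01155      0.8936      0.2497
  solve Keq expr → x = -0.001319; check Q = 15.43
Then add 0.01425 M of B.
Step 3:
                    B           L           M
  Initial      0.0258      0.8936      0.2497
  Change     -0.01215     0.03644     0.01215
  Equil       0.01365      0.9301      0.2619
  solve Keq expr → x = 0.01215; check Q = 15.43

Direction: forward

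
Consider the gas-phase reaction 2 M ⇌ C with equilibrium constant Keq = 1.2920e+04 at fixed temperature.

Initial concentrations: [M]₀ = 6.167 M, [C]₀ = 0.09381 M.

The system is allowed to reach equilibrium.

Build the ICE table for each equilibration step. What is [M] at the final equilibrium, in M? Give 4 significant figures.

[M]_eq = 0.01566 M

Q₀ = 0.002467 vs Keq = 1.2920e+04 ⇒ Q<K, forward
Step 1:
                  M         C
  I           6.167   0.09381
  C          -6.151     3.076
  E         0.01566     3.169
  solve Keq expr → x = 3.076; check Q = 1.2920e+04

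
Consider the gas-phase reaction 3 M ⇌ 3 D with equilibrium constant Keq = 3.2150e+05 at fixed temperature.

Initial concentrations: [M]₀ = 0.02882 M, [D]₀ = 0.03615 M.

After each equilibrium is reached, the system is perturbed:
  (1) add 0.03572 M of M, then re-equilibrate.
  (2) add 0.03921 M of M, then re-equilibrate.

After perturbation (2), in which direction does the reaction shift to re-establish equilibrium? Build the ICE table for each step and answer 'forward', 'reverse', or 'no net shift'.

Direction: forward

Q₀ = 1.974 vs Keq = 3.2150e+05 ⇒ Q<K, forward
Step 1:
                  M         D
  I         0.02882   0.03615
  C        -0.02789   0.02789
  E       9.3474e-04   0.06404
  solve Keq expr → x = 0.009295; check Q = 3.2150e+05
Then add 0.03572 M of M.
Step 2:
                  M         D
  I         0.03665   0.06404
  C        -0.03521   0.03521
  E        0.001449   0.09924
  solve Keq expr → x = 0.01174; check Q = 3.2150e+05
Then add 0.03921 M of M.
Step 3:
                  M         D
  I         0.04066   0.09924
  C        -0.03865   0.03865
  E        0.002013    0.1379
  solve Keq expr → x = 0.01288; check Q = 3.2150e+05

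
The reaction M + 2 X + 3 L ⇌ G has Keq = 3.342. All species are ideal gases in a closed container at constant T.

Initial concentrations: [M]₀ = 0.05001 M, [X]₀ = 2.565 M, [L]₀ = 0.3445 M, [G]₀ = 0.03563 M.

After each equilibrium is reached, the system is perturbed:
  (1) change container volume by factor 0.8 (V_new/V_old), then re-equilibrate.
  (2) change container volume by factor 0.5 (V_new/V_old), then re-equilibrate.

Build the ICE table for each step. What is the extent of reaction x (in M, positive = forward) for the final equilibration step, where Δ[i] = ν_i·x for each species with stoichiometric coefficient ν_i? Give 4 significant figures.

x = 0.07016 M

Q₀ = 2.649 vs Keq = 3.342 ⇒ Q<K, forward
Step 1:
                   M          X          L          G
  Initial    0.05001      2.565     0.3445    0.03563
  Change   -0.003076  -0.006152  -0.009228   0.003076
  Equil      0.04693      2.559     0.3353    0.03871
  solve Keq expr → x = 0.003076; check Q = 3.342
Then change container volume by factor 0.8 (V_new/V_old).
Step 2:
                   M          X          L          G
  Initial    0.05867      3.199     0.4191    0.04838
  Change    -0.01795   -0.03589   -0.05384    0.01795
  Equil      0.04072      3.163     0.3653    0.06633
  solve Keq expr → x = 0.01795; check Q = 3.342
Then change container volume by factor 0.5 (V_new/V_old).
Step 3:
                   M          X          L          G
  Initial    0.08144      6.325     0.7305     0.1327
  Change    -0.07016    -0.1403    -0.2105    0.07016
  Equil      0.01128      6.185       0.52     0.2028
  solve Keq expr → x = 0.07016; check Q = 3.342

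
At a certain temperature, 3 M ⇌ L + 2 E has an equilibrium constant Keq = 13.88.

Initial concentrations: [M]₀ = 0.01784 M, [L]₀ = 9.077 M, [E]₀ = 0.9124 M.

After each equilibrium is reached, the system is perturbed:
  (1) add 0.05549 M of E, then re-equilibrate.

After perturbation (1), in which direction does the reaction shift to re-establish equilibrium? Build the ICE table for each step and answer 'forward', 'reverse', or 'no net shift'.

Direction: reverse

Q₀ = 1.3308e+06 vs Keq = 13.88 ⇒ Q>K, reverse
Step 1:
                  M         L         E
  init      0.01784     9.077    0.9124
  Δ          0.5553   -0.1851   -0.3702
  eq         0.5732     8.892    0.5422
  solve Keq expr → x = -0.1851; check Q = 13.88
Then add 0.05549 M of E.
Step 2:
                  M         L         E
  init       0.5732     8.892    0.5977
  Δ         0.02627 -0.008756  -0.01751
  eq         0.5994     8.883    0.5802
  solve Keq expr → x = -0.008756; check Q = 13.88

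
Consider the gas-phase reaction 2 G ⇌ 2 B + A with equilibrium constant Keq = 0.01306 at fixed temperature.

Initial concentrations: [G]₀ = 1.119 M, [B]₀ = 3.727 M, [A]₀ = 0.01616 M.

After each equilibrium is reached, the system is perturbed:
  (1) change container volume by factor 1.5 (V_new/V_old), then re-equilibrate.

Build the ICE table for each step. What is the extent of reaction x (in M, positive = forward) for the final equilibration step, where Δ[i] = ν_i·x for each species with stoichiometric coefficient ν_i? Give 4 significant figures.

x = 4.1671e-04 M

Q₀ = 0.1793 vs Keq = 0.01306 ⇒ Q>K, reverse
Step 1:
                  G         B         A
  Initial     1.119     3.727   0.01616
  Change     0.0298   -0.0298   -0.0149
  Equil       1.149     3.697  0.001261
  solve Keq expr → x = -0.0149; check Q = 0.01306
Then change container volume by factor 1.5 (V_new/V_old).
Step 2:
                  G         B         A
  Initial    0.7659     2.465 8.4061e-04
  Change  -8.3342e-04 8.3342e-04 4.1671e-04
  Equil       0.765     2.466  0.001257
  solve Keq expr → x = 4.1671e-04; check Q = 0.01306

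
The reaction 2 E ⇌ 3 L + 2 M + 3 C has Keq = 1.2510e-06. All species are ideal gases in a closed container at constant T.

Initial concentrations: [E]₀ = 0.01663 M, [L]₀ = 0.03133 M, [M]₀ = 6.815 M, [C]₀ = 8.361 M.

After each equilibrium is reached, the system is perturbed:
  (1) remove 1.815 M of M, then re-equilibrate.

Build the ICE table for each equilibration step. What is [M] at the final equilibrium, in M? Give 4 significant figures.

[M]_eq = 4.979 M

Q₀ = 3019 vs Keq = 1.2510e-06 ⇒ Q>K, reverse
Step 1:
                    E           L           M           C
  I           0.01663     0.03133       6.815       8.361
  C           0.02086    -0.03129    -0.02086    -0.03129
  E           0.03749  4.0393e-05       6.794        8.33
  solve Keq expr → x = -0.01043; check Q = 1.2510e-06
Then remove 1.815 M of M.
Step 2:
                    E           L           M           C
  I           0.03749  4.0393e-05       4.979        8.33
  C       -6.1961e-06  9.2942e-06  6.1961e-06  9.2942e-06
  E           0.03748  4.9687e-05       4.979        8.33
  solve Keq expr → x = 3.0981e-06; check Q = 1.2510e-06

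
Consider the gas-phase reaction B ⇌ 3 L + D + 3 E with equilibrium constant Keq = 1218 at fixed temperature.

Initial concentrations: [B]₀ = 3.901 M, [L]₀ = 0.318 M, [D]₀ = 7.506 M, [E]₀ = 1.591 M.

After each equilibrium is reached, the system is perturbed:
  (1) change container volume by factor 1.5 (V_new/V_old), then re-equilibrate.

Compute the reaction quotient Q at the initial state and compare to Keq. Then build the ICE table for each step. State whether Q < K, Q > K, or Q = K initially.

Q₀ = 0.2492 vs Keq = 1218 ⇒ Q<K, forward
Step 1:
                  B         L         D         E
  Initial     3.901     0.318     7.506     1.591
  Change    -0.6407     1.922    0.6407     1.922
  Equil        3.26      2.24     8.147     3.513
  solve Keq expr → x = 0.6407; check Q = 1218
Then change container volume by factor 1.5 (V_new/V_old).
Step 2:
                  B         L         D         E
  Initial     2.174     1.493     5.431     2.342
  Change    -0.2782    0.8345    0.2782    0.8345
  Equil       1.895     2.328     5.709     3.177
  solve Keq expr → x = 0.2782; check Q = 1218

Q₀ = 0.2492; Q < K (proceeds forward)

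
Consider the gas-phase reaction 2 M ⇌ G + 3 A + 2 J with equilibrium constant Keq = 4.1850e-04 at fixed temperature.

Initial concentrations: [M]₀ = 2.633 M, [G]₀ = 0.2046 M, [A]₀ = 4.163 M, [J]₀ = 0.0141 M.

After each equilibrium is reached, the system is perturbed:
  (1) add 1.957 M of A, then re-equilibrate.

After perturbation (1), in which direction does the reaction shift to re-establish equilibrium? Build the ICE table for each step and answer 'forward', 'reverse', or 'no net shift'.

Q₀ = 4.2331e-04 vs Keq = 4.1850e-04 ⇒ Q>K, reverse
Step 1:
                   M          G          A          J
  Initial      2.633     0.2046      4.163     0.0141
  Change  7.8039e-05 -3.9019e-05 -1.1706e-04 -7.8039e-05
  Equil        2.633     0.2046      4.163    0.01402
  solve Keq expr → x = -3.9019e-05; check Q = 4.1850e-04
Then add 1.957 M of A.
Step 2:
                   M          G          A          J
  Initial      2.633     0.2046       6.12    0.01402
  Change     0.00606   -0.00303  -0.009091   -0.00606
  Equil        2.639     0.2015      6.111   0.007961
  solve Keq expr → x = -0.00303; check Q = 4.1850e-04

Direction: reverse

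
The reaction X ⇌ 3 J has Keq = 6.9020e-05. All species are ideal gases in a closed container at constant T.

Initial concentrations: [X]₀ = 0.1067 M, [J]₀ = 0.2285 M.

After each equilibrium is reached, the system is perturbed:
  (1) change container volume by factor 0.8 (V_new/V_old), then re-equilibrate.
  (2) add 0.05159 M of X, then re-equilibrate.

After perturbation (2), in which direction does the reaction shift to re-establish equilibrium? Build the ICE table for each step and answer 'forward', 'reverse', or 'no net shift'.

Direction: forward

Q₀ = 0.1118 vs Keq = 6.9020e-05 ⇒ Q>K, reverse
Step 1:
                    X           J
  init         0.1067      0.2285
  Δ           0.06852     -0.2055
  eq           0.1752     0.02295
  solve Keq expr → x = -0.06852; check Q = 6.9020e-05
Then change container volume by factor 0.8 (V_new/V_old).
Step 2:
                    X           J
  init          0.219     0.02869
  Δ          0.001306   -0.003917
  eq           0.2203     0.02477
  solve Keq expr → x = -0.001306; check Q = 6.9020e-05
Then add 0.05159 M of X.
Step 3:
                    X           J
  init         0.2719     0.02477
  Δ       -5.9349e-04     0.00178
  eq           0.2713     0.02656
  solve Keq expr → x = 5.9349e-04; check Q = 6.9020e-05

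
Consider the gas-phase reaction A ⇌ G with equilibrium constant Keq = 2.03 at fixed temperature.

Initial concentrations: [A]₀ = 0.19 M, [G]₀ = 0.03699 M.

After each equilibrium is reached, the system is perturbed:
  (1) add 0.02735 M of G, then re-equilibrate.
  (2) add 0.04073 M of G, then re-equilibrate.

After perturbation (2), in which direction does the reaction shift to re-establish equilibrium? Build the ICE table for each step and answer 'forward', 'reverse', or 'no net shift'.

Q₀ = 0.1947 vs Keq = 2.03 ⇒ Q<K, forward
Step 1:
                    A           G
  Initial        0.19     0.03699
  Change      -0.1151      0.1151
  Equil       0.07491      0.1521
  solve Keq expr → x = 0.1151; check Q = 2.03
Then add 0.02735 M of G.
Step 2:
                    A           G
  Initial     0.07491      0.1794
  Change     0.009026   -0.009026
  Equil       0.08394      0.1704
  solve Keq expr → x = -0.009026; check Q = 2.03
Then add 0.04073 M of G.
Step 3:
                    A           G
  Initial     0.08394      0.2111
  Change      0.01344    -0.01344
  Equil       0.09738      0.1977
  solve Keq expr → x = -0.01344; check Q = 2.03

Direction: reverse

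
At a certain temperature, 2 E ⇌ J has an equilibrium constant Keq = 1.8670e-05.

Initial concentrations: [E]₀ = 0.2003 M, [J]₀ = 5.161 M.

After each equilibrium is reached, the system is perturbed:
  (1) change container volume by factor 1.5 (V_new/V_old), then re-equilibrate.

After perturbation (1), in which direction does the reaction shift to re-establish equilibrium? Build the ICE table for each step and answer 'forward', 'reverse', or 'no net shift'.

Direction: reverse

Q₀ = 128.6 vs Keq = 1.8670e-05 ⇒ Q>K, reverse
Step 1:
                  E         J
  init       0.2003     5.161
  Δ           10.32    -5.159
  eq          10.52  0.002065
  solve Keq expr → x = -5.159; check Q = 1.8670e-05
Then change container volume by factor 1.5 (V_new/V_old).
Step 2:
                  E         J
  init        7.012  0.001377
  Δ       9.1752e-04 -4.5876e-04
  eq          7.013 9.1824e-04
  solve Keq expr → x = -4.5876e-04; check Q = 1.8670e-05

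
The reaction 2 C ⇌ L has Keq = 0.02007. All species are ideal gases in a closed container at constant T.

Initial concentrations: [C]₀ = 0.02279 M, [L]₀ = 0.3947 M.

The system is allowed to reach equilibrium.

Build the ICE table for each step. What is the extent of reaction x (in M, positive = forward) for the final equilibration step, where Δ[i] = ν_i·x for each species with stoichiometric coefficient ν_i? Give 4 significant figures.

Q₀ = 759.9 vs Keq = 0.02007 ⇒ Q>K, reverse
Step 1:
                   C          L
  init       0.02279     0.3947
  Δ           0.7645    -0.3823
  eq          0.7873    0.01244
  solve Keq expr → x = -0.3823; check Q = 0.02007

x = -0.3823 M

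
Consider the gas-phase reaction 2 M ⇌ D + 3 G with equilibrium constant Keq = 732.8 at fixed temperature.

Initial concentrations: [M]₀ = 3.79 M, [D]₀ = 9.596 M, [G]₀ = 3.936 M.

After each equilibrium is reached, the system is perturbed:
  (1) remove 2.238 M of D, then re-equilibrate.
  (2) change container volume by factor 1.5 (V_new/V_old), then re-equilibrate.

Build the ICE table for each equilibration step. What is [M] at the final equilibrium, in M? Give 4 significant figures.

[M]_eq = 0.9717 M

Q₀ = 40.74 vs Keq = 732.8 ⇒ Q<K, forward
Step 1:
                    M           D           G
  init           3.79       9.596       3.936
  Δ            -1.768       0.884       2.652
  eq            2.022       10.48       6.588
  solve Keq expr → x = 0.884; check Q = 732.8
Then remove 2.238 M of D.
Step 2:
                    M           D           G
  init          2.022       8.242       6.588
  Δ           -0.1367     0.06836      0.2051
  eq            1.885        8.31       6.793
  solve Keq expr → x = 0.06836; check Q = 732.8
Then change container volume by factor 1.5 (V_new/V_old).
Step 3:
                    M           D           G
  init          1.257        5.54       4.529
  Δ           -0.2852      0.1426      0.4278
  eq           0.9717       5.683       4.956
  solve Keq expr → x = 0.1426; check Q = 732.8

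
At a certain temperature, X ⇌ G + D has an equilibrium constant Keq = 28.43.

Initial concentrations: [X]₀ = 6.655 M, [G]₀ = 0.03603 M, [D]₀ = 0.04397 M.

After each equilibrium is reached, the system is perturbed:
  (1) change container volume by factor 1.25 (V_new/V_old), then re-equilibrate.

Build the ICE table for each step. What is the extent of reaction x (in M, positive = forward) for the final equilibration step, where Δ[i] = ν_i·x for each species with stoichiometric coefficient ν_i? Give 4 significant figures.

x = 0.1335 M

Q₀ = 2.3805e-04 vs Keq = 28.43 ⇒ Q<K, forward
Step 1:
                    X           G           D
  init          6.655     0.03603     0.04397
  Δ            -5.554       5.554       5.554
  eq            1.101        5.59       5.598
  solve Keq expr → x = 5.554; check Q = 28.43
Then change container volume by factor 1.25 (V_new/V_old).
Step 2:
                    X           G           D
  init         0.8806       4.472       4.479
  Δ           -0.1335      0.1335      0.1335
  eq           0.7472       4.606       4.612
  solve Keq expr → x = 0.1335; check Q = 28.43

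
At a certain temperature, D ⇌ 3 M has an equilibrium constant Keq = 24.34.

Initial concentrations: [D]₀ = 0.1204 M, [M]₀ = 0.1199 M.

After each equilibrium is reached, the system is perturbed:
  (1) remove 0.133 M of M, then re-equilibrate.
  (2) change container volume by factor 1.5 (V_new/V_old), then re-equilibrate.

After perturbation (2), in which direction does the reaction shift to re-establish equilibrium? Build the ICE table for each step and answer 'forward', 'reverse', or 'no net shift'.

Direction: forward

Q₀ = 0.01432 vs Keq = 24.34 ⇒ Q<K, forward
Step 1:
                  D         M
  Initial    0.1204    0.1199
  Change    -0.1162    0.3485
  Equil    0.004223    0.4684
  solve Keq expr → x = 0.1162; check Q = 24.34
Then remove 0.133 M of M.
Step 2:
                  D         M
  Initial  0.004223    0.3354
  Change  -0.002563   0.00769
  Equil     0.00166    0.3431
  solve Keq expr → x = 0.002563; check Q = 24.34
Then change container volume by factor 1.5 (V_new/V_old).
Step 3:
                  D         M
  Initial  0.001106    0.2287
  Change  -6.0293e-04  0.001809
  Equil   5.0351e-04    0.2306
  solve Keq expr → x = 6.0293e-04; check Q = 24.34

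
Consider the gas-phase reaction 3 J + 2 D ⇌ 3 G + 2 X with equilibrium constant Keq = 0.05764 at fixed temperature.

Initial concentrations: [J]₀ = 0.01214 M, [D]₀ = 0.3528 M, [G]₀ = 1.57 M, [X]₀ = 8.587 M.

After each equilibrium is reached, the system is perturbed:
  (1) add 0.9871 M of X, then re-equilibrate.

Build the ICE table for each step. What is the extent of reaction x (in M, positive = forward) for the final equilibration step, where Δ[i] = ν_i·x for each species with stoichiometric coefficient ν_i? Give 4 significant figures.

Q₀ = 1.2814e+09 vs Keq = 0.05764 ⇒ Q>K, reverse
Step 1:
                  J         D         G         X
  Initial   0.01214    0.3528      1.57     8.587
  Change      1.403    0.9355    -1.403   -0.9355
  Equil       1.415     1.288    0.1667     7.651
  solve Keq expr → x = -0.4678; check Q = 0.05764
Then add 0.9871 M of X.
Step 2:
                  J         D         G         X
  Initial     1.415     1.288    0.1667     8.639
  Change    0.01107  0.007382  -0.01107 -0.007382
  Equil       1.426     1.296    0.1556     8.631
  solve Keq expr → x = -0.003691; check Q = 0.05764

x = -0.003691 M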